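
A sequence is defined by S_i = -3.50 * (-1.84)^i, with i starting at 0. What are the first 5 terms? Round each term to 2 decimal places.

This is a geometric sequence.
i=0: S_0 = -3.5 * (-1.84)^0 = -3.5
i=1: S_1 = -3.5 * (-1.84)^1 = 6.44
i=2: S_2 = -3.5 * (-1.84)^2 ≈ -11.85
i=3: S_3 = -3.5 * (-1.84)^3 ≈ 21.8
i=4: S_4 = -3.5 * (-1.84)^4 ≈ -40.12
The first 5 terms are: [-3.5, 6.44, -11.85, 21.8, -40.12]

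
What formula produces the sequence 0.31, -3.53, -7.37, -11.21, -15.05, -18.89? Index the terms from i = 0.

Check differences: -3.53 - 0.31 = -3.84
-7.37 - -3.53 = -3.84
Common difference d = -3.84.
First term a = 0.31.
Formula: S_i = 0.31 - 3.84*i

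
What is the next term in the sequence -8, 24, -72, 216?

Ratios: 24 / -8 = -3.0
This is a geometric sequence with common ratio r = -3.
Next term = 216 * -3 = -648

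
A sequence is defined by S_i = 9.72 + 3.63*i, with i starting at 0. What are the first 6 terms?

This is an arithmetic sequence.
i=0: S_0 = 9.72 + 3.63*0 = 9.72
i=1: S_1 = 9.72 + 3.63*1 = 13.35
i=2: S_2 = 9.72 + 3.63*2 = 16.98
i=3: S_3 = 9.72 + 3.63*3 = 20.61
i=4: S_4 = 9.72 + 3.63*4 = 24.24
i=5: S_5 = 9.72 + 3.63*5 = 27.87
The first 6 terms are: [9.72, 13.35, 16.98, 20.61, 24.24, 27.87]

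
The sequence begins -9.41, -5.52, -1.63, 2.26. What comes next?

Differences: -5.52 - -9.41 = 3.89
This is an arithmetic sequence with common difference d = 3.89.
Next term = 2.26 + 3.89 = 6.15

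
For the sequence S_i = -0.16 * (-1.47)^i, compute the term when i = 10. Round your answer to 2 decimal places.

S_10 = -0.16 * (-1.47)^10 ≈ -0.16 * 47.1165 ≈ -7.54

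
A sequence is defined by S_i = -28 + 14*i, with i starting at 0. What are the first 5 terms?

This is an arithmetic sequence.
i=0: S_0 = -28 + 14*0 = -28
i=1: S_1 = -28 + 14*1 = -14
i=2: S_2 = -28 + 14*2 = 0
i=3: S_3 = -28 + 14*3 = 14
i=4: S_4 = -28 + 14*4 = 28
The first 5 terms are: [-28, -14, 0, 14, 28]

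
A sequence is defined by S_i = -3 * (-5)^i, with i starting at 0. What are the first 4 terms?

This is a geometric sequence.
i=0: S_0 = -3 * (-5)^0 = -3
i=1: S_1 = -3 * (-5)^1 = 15
i=2: S_2 = -3 * (-5)^2 = -75
i=3: S_3 = -3 * (-5)^3 = 375
The first 4 terms are: [-3, 15, -75, 375]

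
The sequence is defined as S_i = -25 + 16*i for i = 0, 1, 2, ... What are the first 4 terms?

This is an arithmetic sequence.
i=0: S_0 = -25 + 16*0 = -25
i=1: S_1 = -25 + 16*1 = -9
i=2: S_2 = -25 + 16*2 = 7
i=3: S_3 = -25 + 16*3 = 23
The first 4 terms are: [-25, -9, 7, 23]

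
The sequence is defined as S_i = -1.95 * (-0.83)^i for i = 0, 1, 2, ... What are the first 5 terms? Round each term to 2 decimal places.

This is a geometric sequence.
i=0: S_0 = -1.95 * (-0.83)^0 = -1.95
i=1: S_1 = -1.95 * (-0.83)^1 ≈ 1.62
i=2: S_2 = -1.95 * (-0.83)^2 ≈ -1.34
i=3: S_3 = -1.95 * (-0.83)^3 ≈ 1.11
i=4: S_4 = -1.95 * (-0.83)^4 ≈ -0.93
The first 5 terms are: [-1.95, 1.62, -1.34, 1.11, -0.93]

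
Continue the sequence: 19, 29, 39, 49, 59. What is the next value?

Differences: 29 - 19 = 10
This is an arithmetic sequence with common difference d = 10.
Next term = 59 + 10 = 69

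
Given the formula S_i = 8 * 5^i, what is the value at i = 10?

S_10 = 8 * 5^10 = 8 * 9765625 = 78125000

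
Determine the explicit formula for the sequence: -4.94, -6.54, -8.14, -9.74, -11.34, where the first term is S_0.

Check differences: -6.54 - -4.94 = -1.6
-8.14 - -6.54 = -1.6
Common difference d = -1.6.
First term a = -4.94.
Formula: S_i = -4.94 - 1.60*i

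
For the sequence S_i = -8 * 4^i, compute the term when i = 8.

S_8 = -8 * 4^8 = -8 * 65536 = -524288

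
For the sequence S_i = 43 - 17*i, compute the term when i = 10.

S_10 = 43 + -17*10 = 43 + -170 = -127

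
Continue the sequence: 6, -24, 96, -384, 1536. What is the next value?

Ratios: -24 / 6 = -4.0
This is a geometric sequence with common ratio r = -4.
Next term = 1536 * -4 = -6144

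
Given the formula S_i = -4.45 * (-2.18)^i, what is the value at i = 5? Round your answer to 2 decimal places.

S_5 = -4.45 * (-2.18)^5 ≈ -4.45 * -49.236 ≈ 219.1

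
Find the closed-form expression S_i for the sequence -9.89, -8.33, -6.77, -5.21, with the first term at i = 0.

Check differences: -8.33 - -9.89 = 1.56
-6.77 - -8.33 = 1.56
Common difference d = 1.56.
First term a = -9.89.
Formula: S_i = -9.89 + 1.56*i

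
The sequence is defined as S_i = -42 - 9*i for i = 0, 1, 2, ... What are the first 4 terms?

This is an arithmetic sequence.
i=0: S_0 = -42 + -9*0 = -42
i=1: S_1 = -42 + -9*1 = -51
i=2: S_2 = -42 + -9*2 = -60
i=3: S_3 = -42 + -9*3 = -69
The first 4 terms are: [-42, -51, -60, -69]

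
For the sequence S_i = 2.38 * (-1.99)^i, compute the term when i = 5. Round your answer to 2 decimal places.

S_5 = 2.38 * (-1.99)^5 ≈ 2.38 * -31.20796 ≈ -74.27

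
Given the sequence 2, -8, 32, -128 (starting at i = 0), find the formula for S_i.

Check ratios: -8 / 2 = -4.0
Common ratio r = -4.
First term a = 2.
Formula: S_i = 2 * (-4)^i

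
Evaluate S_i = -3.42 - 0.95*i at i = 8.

S_8 = -3.42 + -0.95*8 = -3.42 + -7.6 = -11.02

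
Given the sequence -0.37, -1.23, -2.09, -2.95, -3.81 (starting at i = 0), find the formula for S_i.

Check differences: -1.23 - -0.37 = -0.86
-2.09 - -1.23 = -0.86
Common difference d = -0.86.
First term a = -0.37.
Formula: S_i = -0.37 - 0.86*i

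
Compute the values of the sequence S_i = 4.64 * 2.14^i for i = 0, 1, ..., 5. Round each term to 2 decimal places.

This is a geometric sequence.
i=0: S_0 = 4.64 * 2.14^0 = 4.64
i=1: S_1 = 4.64 * 2.14^1 ≈ 9.93
i=2: S_2 = 4.64 * 2.14^2 ≈ 21.25
i=3: S_3 = 4.64 * 2.14^3 ≈ 45.47
i=4: S_4 = 4.64 * 2.14^4 ≈ 97.31
i=5: S_5 = 4.64 * 2.14^5 ≈ 208.25
The first 6 terms are: [4.64, 9.93, 21.25, 45.47, 97.31, 208.25]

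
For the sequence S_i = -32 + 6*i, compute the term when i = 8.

S_8 = -32 + 6*8 = -32 + 48 = 16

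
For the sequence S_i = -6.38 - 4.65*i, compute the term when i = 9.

S_9 = -6.38 + -4.65*9 = -6.38 + -41.85 = -48.23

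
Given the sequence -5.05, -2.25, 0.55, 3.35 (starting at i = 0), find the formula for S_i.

Check differences: -2.25 - -5.05 = 2.8
0.55 - -2.25 = 2.8
Common difference d = 2.8.
First term a = -5.05.
Formula: S_i = -5.05 + 2.80*i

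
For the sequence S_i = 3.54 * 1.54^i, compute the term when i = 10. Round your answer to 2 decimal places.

S_10 = 3.54 * 1.54^10 ≈ 3.54 * 75.0252 ≈ 265.59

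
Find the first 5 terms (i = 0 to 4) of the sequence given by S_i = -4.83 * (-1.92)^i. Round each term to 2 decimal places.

This is a geometric sequence.
i=0: S_0 = -4.83 * (-1.92)^0 = -4.83
i=1: S_1 = -4.83 * (-1.92)^1 ≈ 9.27
i=2: S_2 = -4.83 * (-1.92)^2 ≈ -17.81
i=3: S_3 = -4.83 * (-1.92)^3 ≈ 34.19
i=4: S_4 = -4.83 * (-1.92)^4 ≈ -65.64
The first 5 terms are: [-4.83, 9.27, -17.81, 34.19, -65.64]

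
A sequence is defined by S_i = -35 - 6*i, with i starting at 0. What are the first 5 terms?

This is an arithmetic sequence.
i=0: S_0 = -35 + -6*0 = -35
i=1: S_1 = -35 + -6*1 = -41
i=2: S_2 = -35 + -6*2 = -47
i=3: S_3 = -35 + -6*3 = -53
i=4: S_4 = -35 + -6*4 = -59
The first 5 terms are: [-35, -41, -47, -53, -59]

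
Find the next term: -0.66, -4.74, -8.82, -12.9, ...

Differences: -4.74 - -0.66 = -4.08
This is an arithmetic sequence with common difference d = -4.08.
Next term = -12.9 + -4.08 = -16.98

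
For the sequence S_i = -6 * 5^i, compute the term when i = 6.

S_6 = -6 * 5^6 = -6 * 15625 = -93750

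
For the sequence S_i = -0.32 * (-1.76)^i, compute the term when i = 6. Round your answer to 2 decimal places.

S_6 = -0.32 * (-1.76)^6 ≈ -0.32 * 29.7219 ≈ -9.51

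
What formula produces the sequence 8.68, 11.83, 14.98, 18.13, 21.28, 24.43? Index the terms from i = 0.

Check differences: 11.83 - 8.68 = 3.15
14.98 - 11.83 = 3.15
Common difference d = 3.15.
First term a = 8.68.
Formula: S_i = 8.68 + 3.15*i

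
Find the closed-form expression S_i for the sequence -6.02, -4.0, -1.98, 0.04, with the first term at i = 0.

Check differences: -4.0 - -6.02 = 2.02
-1.98 - -4.0 = 2.02
Common difference d = 2.02.
First term a = -6.02.
Formula: S_i = -6.02 + 2.02*i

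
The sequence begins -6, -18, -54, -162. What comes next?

Ratios: -18 / -6 = 3.0
This is a geometric sequence with common ratio r = 3.
Next term = -162 * 3 = -486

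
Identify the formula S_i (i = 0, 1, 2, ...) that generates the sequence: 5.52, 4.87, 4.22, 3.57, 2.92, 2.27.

Check differences: 4.87 - 5.52 = -0.65
4.22 - 4.87 = -0.65
Common difference d = -0.65.
First term a = 5.52.
Formula: S_i = 5.52 - 0.65*i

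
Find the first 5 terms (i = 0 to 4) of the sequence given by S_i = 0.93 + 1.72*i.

This is an arithmetic sequence.
i=0: S_0 = 0.93 + 1.72*0 = 0.93
i=1: S_1 = 0.93 + 1.72*1 = 2.65
i=2: S_2 = 0.93 + 1.72*2 = 4.37
i=3: S_3 = 0.93 + 1.72*3 = 6.09
i=4: S_4 = 0.93 + 1.72*4 = 7.81
The first 5 terms are: [0.93, 2.65, 4.37, 6.09, 7.81]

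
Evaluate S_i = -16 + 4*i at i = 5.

S_5 = -16 + 4*5 = -16 + 20 = 4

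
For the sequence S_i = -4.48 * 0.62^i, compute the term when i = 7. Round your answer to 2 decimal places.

S_7 = -4.48 * 0.62^7 ≈ -4.48 * 0.0352 ≈ -0.16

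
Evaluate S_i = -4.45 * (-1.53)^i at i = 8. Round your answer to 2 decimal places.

S_8 = -4.45 * (-1.53)^8 ≈ -4.45 * 30.0283 ≈ -133.63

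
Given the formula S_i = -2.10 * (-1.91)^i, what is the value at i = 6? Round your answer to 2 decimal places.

S_6 = -2.1 * (-1.91)^6 ≈ -2.1 * 48.5512 ≈ -101.96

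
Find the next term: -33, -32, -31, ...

Differences: -32 - -33 = 1
This is an arithmetic sequence with common difference d = 1.
Next term = -31 + 1 = -30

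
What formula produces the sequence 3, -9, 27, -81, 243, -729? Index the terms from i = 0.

Check ratios: -9 / 3 = -3.0
Common ratio r = -3.
First term a = 3.
Formula: S_i = 3 * (-3)^i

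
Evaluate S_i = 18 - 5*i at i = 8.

S_8 = 18 + -5*8 = 18 + -40 = -22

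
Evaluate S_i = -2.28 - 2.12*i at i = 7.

S_7 = -2.28 + -2.12*7 = -2.28 + -14.84 = -17.12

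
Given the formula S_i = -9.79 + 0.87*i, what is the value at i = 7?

S_7 = -9.79 + 0.87*7 = -9.79 + 6.09 = -3.7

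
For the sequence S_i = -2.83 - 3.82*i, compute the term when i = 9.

S_9 = -2.83 + -3.82*9 = -2.83 + -34.38 = -37.21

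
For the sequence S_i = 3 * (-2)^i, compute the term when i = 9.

S_9 = 3 * (-2)^9 = 3 * -512 = -1536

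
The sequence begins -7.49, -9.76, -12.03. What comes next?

Differences: -9.76 - -7.49 = -2.27
This is an arithmetic sequence with common difference d = -2.27.
Next term = -12.03 + -2.27 = -14.3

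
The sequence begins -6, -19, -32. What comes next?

Differences: -19 - -6 = -13
This is an arithmetic sequence with common difference d = -13.
Next term = -32 + -13 = -45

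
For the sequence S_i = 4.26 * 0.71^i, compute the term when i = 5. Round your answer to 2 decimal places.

S_5 = 4.26 * 0.71^5 ≈ 4.26 * 0.1804 ≈ 0.77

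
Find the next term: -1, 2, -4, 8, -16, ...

Ratios: 2 / -1 = -2.0
This is a geometric sequence with common ratio r = -2.
Next term = -16 * -2 = 32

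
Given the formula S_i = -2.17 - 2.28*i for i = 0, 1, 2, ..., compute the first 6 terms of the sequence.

This is an arithmetic sequence.
i=0: S_0 = -2.17 + -2.28*0 = -2.17
i=1: S_1 = -2.17 + -2.28*1 = -4.45
i=2: S_2 = -2.17 + -2.28*2 = -6.73
i=3: S_3 = -2.17 + -2.28*3 = -9.01
i=4: S_4 = -2.17 + -2.28*4 = -11.29
i=5: S_5 = -2.17 + -2.28*5 = -13.57
The first 6 terms are: [-2.17, -4.45, -6.73, -9.01, -11.29, -13.57]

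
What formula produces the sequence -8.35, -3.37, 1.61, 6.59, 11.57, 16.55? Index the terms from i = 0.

Check differences: -3.37 - -8.35 = 4.98
1.61 - -3.37 = 4.98
Common difference d = 4.98.
First term a = -8.35.
Formula: S_i = -8.35 + 4.98*i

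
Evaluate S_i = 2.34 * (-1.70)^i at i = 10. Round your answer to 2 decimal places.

S_10 = 2.34 * (-1.7)^10 ≈ 2.34 * 201.5994 ≈ 471.74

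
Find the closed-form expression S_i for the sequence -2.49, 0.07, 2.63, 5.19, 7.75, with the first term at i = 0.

Check differences: 0.07 - -2.49 = 2.56
2.63 - 0.07 = 2.56
Common difference d = 2.56.
First term a = -2.49.
Formula: S_i = -2.49 + 2.56*i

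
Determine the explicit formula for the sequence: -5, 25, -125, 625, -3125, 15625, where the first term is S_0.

Check ratios: 25 / -5 = -5.0
Common ratio r = -5.
First term a = -5.
Formula: S_i = -5 * (-5)^i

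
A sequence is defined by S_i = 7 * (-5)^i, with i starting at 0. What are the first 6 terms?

This is a geometric sequence.
i=0: S_0 = 7 * (-5)^0 = 7
i=1: S_1 = 7 * (-5)^1 = -35
i=2: S_2 = 7 * (-5)^2 = 175
i=3: S_3 = 7 * (-5)^3 = -875
i=4: S_4 = 7 * (-5)^4 = 4375
i=5: S_5 = 7 * (-5)^5 = -21875
The first 6 terms are: [7, -35, 175, -875, 4375, -21875]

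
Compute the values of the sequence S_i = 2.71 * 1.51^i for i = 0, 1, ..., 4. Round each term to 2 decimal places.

This is a geometric sequence.
i=0: S_0 = 2.71 * 1.51^0 = 2.71
i=1: S_1 = 2.71 * 1.51^1 ≈ 4.09
i=2: S_2 = 2.71 * 1.51^2 ≈ 6.18
i=3: S_3 = 2.71 * 1.51^3 ≈ 9.33
i=4: S_4 = 2.71 * 1.51^4 ≈ 14.09
The first 5 terms are: [2.71, 4.09, 6.18, 9.33, 14.09]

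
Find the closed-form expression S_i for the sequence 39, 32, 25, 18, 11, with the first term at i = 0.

Check differences: 32 - 39 = -7
25 - 32 = -7
Common difference d = -7.
First term a = 39.
Formula: S_i = 39 - 7*i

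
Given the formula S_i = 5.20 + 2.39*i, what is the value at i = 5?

S_5 = 5.2 + 2.39*5 = 5.2 + 11.95 = 17.15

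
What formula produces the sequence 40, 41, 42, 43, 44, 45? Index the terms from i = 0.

Check differences: 41 - 40 = 1
42 - 41 = 1
Common difference d = 1.
First term a = 40.
Formula: S_i = 40 + 1*i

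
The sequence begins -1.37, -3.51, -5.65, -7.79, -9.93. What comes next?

Differences: -3.51 - -1.37 = -2.14
This is an arithmetic sequence with common difference d = -2.14.
Next term = -9.93 + -2.14 = -12.07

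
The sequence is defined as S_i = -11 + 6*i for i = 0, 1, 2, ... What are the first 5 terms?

This is an arithmetic sequence.
i=0: S_0 = -11 + 6*0 = -11
i=1: S_1 = -11 + 6*1 = -5
i=2: S_2 = -11 + 6*2 = 1
i=3: S_3 = -11 + 6*3 = 7
i=4: S_4 = -11 + 6*4 = 13
The first 5 terms are: [-11, -5, 1, 7, 13]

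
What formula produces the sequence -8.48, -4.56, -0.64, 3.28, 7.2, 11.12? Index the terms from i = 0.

Check differences: -4.56 - -8.48 = 3.92
-0.64 - -4.56 = 3.92
Common difference d = 3.92.
First term a = -8.48.
Formula: S_i = -8.48 + 3.92*i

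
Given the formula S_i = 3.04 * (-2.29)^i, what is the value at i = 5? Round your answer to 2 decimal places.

S_5 = 3.04 * (-2.29)^5 ≈ 3.04 * -62.9763 ≈ -191.45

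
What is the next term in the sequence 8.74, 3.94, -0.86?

Differences: 3.94 - 8.74 = -4.8
This is an arithmetic sequence with common difference d = -4.8.
Next term = -0.86 + -4.8 = -5.66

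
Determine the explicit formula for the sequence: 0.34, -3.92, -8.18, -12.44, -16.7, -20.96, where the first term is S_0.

Check differences: -3.92 - 0.34 = -4.26
-8.18 - -3.92 = -4.26
Common difference d = -4.26.
First term a = 0.34.
Formula: S_i = 0.34 - 4.26*i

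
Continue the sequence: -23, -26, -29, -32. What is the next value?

Differences: -26 - -23 = -3
This is an arithmetic sequence with common difference d = -3.
Next term = -32 + -3 = -35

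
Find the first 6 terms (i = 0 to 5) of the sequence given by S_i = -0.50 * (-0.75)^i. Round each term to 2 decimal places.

This is a geometric sequence.
i=0: S_0 = -0.5 * (-0.75)^0 = -0.5
i=1: S_1 = -0.5 * (-0.75)^1 ≈ 0.38
i=2: S_2 = -0.5 * (-0.75)^2 ≈ -0.28
i=3: S_3 = -0.5 * (-0.75)^3 ≈ 0.21
i=4: S_4 = -0.5 * (-0.75)^4 ≈ -0.16
i=5: S_5 = -0.5 * (-0.75)^5 ≈ 0.12
The first 6 terms are: [-0.5, 0.38, -0.28, 0.21, -0.16, 0.12]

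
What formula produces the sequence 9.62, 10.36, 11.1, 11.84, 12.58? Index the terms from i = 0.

Check differences: 10.36 - 9.62 = 0.74
11.1 - 10.36 = 0.74
Common difference d = 0.74.
First term a = 9.62.
Formula: S_i = 9.62 + 0.74*i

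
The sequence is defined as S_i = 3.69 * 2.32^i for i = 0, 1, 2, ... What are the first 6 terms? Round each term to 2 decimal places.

This is a geometric sequence.
i=0: S_0 = 3.69 * 2.32^0 = 3.69
i=1: S_1 = 3.69 * 2.32^1 ≈ 8.56
i=2: S_2 = 3.69 * 2.32^2 ≈ 19.86
i=3: S_3 = 3.69 * 2.32^3 ≈ 46.08
i=4: S_4 = 3.69 * 2.32^4 ≈ 106.9
i=5: S_5 = 3.69 * 2.32^5 ≈ 248.01
The first 6 terms are: [3.69, 8.56, 19.86, 46.08, 106.9, 248.01]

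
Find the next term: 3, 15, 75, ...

Ratios: 15 / 3 = 5.0
This is a geometric sequence with common ratio r = 5.
Next term = 75 * 5 = 375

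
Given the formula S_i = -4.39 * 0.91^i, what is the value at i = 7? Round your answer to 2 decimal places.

S_7 = -4.39 * 0.91^7 ≈ -4.39 * 0.5168 ≈ -2.27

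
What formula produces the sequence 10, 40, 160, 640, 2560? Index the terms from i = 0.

Check ratios: 40 / 10 = 4.0
Common ratio r = 4.
First term a = 10.
Formula: S_i = 10 * 4^i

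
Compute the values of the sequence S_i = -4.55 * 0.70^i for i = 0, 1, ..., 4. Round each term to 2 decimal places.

This is a geometric sequence.
i=0: S_0 = -4.55 * 0.7^0 = -4.55
i=1: S_1 = -4.55 * 0.7^1 ≈ -3.19
i=2: S_2 = -4.55 * 0.7^2 ≈ -2.23
i=3: S_3 = -4.55 * 0.7^3 ≈ -1.56
i=4: S_4 = -4.55 * 0.7^4 ≈ -1.09
The first 5 terms are: [-4.55, -3.19, -2.23, -1.56, -1.09]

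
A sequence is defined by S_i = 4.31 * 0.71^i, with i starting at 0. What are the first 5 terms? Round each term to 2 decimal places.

This is a geometric sequence.
i=0: S_0 = 4.31 * 0.71^0 = 4.31
i=1: S_1 = 4.31 * 0.71^1 ≈ 3.06
i=2: S_2 = 4.31 * 0.71^2 ≈ 2.17
i=3: S_3 = 4.31 * 0.71^3 ≈ 1.54
i=4: S_4 = 4.31 * 0.71^4 ≈ 1.1
The first 5 terms are: [4.31, 3.06, 2.17, 1.54, 1.1]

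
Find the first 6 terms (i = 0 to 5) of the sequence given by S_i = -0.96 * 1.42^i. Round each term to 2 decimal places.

This is a geometric sequence.
i=0: S_0 = -0.96 * 1.42^0 = -0.96
i=1: S_1 = -0.96 * 1.42^1 ≈ -1.36
i=2: S_2 = -0.96 * 1.42^2 ≈ -1.94
i=3: S_3 = -0.96 * 1.42^3 ≈ -2.75
i=4: S_4 = -0.96 * 1.42^4 ≈ -3.9
i=5: S_5 = -0.96 * 1.42^5 ≈ -5.54
The first 6 terms are: [-0.96, -1.36, -1.94, -2.75, -3.9, -5.54]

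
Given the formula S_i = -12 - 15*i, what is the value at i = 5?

S_5 = -12 + -15*5 = -12 + -75 = -87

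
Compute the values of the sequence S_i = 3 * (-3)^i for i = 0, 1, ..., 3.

This is a geometric sequence.
i=0: S_0 = 3 * (-3)^0 = 3
i=1: S_1 = 3 * (-3)^1 = -9
i=2: S_2 = 3 * (-3)^2 = 27
i=3: S_3 = 3 * (-3)^3 = -81
The first 4 terms are: [3, -9, 27, -81]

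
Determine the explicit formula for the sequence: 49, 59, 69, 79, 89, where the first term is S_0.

Check differences: 59 - 49 = 10
69 - 59 = 10
Common difference d = 10.
First term a = 49.
Formula: S_i = 49 + 10*i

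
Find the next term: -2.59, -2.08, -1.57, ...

Differences: -2.08 - -2.59 = 0.51
This is an arithmetic sequence with common difference d = 0.51.
Next term = -1.57 + 0.51 = -1.06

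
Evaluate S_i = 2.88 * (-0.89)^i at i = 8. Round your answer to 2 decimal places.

S_8 = 2.88 * (-0.89)^8 ≈ 2.88 * 0.3937 ≈ 1.13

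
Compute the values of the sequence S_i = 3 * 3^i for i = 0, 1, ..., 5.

This is a geometric sequence.
i=0: S_0 = 3 * 3^0 = 3
i=1: S_1 = 3 * 3^1 = 9
i=2: S_2 = 3 * 3^2 = 27
i=3: S_3 = 3 * 3^3 = 81
i=4: S_4 = 3 * 3^4 = 243
i=5: S_5 = 3 * 3^5 = 729
The first 6 terms are: [3, 9, 27, 81, 243, 729]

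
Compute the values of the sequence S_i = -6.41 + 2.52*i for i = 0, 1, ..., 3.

This is an arithmetic sequence.
i=0: S_0 = -6.41 + 2.52*0 = -6.41
i=1: S_1 = -6.41 + 2.52*1 = -3.89
i=2: S_2 = -6.41 + 2.52*2 = -1.37
i=3: S_3 = -6.41 + 2.52*3 = 1.15
The first 4 terms are: [-6.41, -3.89, -1.37, 1.15]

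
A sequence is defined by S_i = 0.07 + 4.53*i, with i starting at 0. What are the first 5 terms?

This is an arithmetic sequence.
i=0: S_0 = 0.07 + 4.53*0 = 0.07
i=1: S_1 = 0.07 + 4.53*1 = 4.6
i=2: S_2 = 0.07 + 4.53*2 = 9.13
i=3: S_3 = 0.07 + 4.53*3 = 13.66
i=4: S_4 = 0.07 + 4.53*4 = 18.19
The first 5 terms are: [0.07, 4.6, 9.13, 13.66, 18.19]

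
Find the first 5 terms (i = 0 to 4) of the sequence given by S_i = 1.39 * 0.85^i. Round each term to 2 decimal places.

This is a geometric sequence.
i=0: S_0 = 1.39 * 0.85^0 = 1.39
i=1: S_1 = 1.39 * 0.85^1 ≈ 1.18
i=2: S_2 = 1.39 * 0.85^2 ≈ 1.0
i=3: S_3 = 1.39 * 0.85^3 ≈ 0.85
i=4: S_4 = 1.39 * 0.85^4 ≈ 0.73
The first 5 terms are: [1.39, 1.18, 1.0, 0.85, 0.73]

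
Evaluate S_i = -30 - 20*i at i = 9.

S_9 = -30 + -20*9 = -30 + -180 = -210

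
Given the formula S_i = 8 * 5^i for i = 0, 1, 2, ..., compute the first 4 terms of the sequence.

This is a geometric sequence.
i=0: S_0 = 8 * 5^0 = 8
i=1: S_1 = 8 * 5^1 = 40
i=2: S_2 = 8 * 5^2 = 200
i=3: S_3 = 8 * 5^3 = 1000
The first 4 terms are: [8, 40, 200, 1000]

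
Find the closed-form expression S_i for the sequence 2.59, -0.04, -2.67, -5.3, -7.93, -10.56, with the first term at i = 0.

Check differences: -0.04 - 2.59 = -2.63
-2.67 - -0.04 = -2.63
Common difference d = -2.63.
First term a = 2.59.
Formula: S_i = 2.59 - 2.63*i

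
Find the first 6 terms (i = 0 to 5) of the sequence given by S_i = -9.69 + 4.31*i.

This is an arithmetic sequence.
i=0: S_0 = -9.69 + 4.31*0 = -9.69
i=1: S_1 = -9.69 + 4.31*1 = -5.38
i=2: S_2 = -9.69 + 4.31*2 = -1.07
i=3: S_3 = -9.69 + 4.31*3 = 3.24
i=4: S_4 = -9.69 + 4.31*4 = 7.55
i=5: S_5 = -9.69 + 4.31*5 = 11.86
The first 6 terms are: [-9.69, -5.38, -1.07, 3.24, 7.55, 11.86]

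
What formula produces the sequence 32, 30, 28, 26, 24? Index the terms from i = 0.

Check differences: 30 - 32 = -2
28 - 30 = -2
Common difference d = -2.
First term a = 32.
Formula: S_i = 32 - 2*i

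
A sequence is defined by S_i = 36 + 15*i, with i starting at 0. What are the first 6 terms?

This is an arithmetic sequence.
i=0: S_0 = 36 + 15*0 = 36
i=1: S_1 = 36 + 15*1 = 51
i=2: S_2 = 36 + 15*2 = 66
i=3: S_3 = 36 + 15*3 = 81
i=4: S_4 = 36 + 15*4 = 96
i=5: S_5 = 36 + 15*5 = 111
The first 6 terms are: [36, 51, 66, 81, 96, 111]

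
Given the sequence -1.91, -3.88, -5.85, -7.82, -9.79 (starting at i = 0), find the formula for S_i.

Check differences: -3.88 - -1.91 = -1.97
-5.85 - -3.88 = -1.97
Common difference d = -1.97.
First term a = -1.91.
Formula: S_i = -1.91 - 1.97*i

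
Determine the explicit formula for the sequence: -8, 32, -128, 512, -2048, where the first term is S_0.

Check ratios: 32 / -8 = -4.0
Common ratio r = -4.
First term a = -8.
Formula: S_i = -8 * (-4)^i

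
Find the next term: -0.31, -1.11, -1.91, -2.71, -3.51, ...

Differences: -1.11 - -0.31 = -0.8
This is an arithmetic sequence with common difference d = -0.8.
Next term = -3.51 + -0.8 = -4.31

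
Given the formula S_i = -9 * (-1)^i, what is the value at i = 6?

S_6 = -9 * (-1)^6 = -9 * 1 = -9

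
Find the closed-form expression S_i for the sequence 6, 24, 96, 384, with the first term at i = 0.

Check ratios: 24 / 6 = 4.0
Common ratio r = 4.
First term a = 6.
Formula: S_i = 6 * 4^i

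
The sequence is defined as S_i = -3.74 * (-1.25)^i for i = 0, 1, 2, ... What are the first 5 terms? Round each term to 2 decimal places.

This is a geometric sequence.
i=0: S_0 = -3.74 * (-1.25)^0 = -3.74
i=1: S_1 = -3.74 * (-1.25)^1 ≈ 4.68
i=2: S_2 = -3.74 * (-1.25)^2 ≈ -5.84
i=3: S_3 = -3.74 * (-1.25)^3 ≈ 7.3
i=4: S_4 = -3.74 * (-1.25)^4 ≈ -9.13
The first 5 terms are: [-3.74, 4.68, -5.84, 7.3, -9.13]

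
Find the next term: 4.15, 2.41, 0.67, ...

Differences: 2.41 - 4.15 = -1.74
This is an arithmetic sequence with common difference d = -1.74.
Next term = 0.67 + -1.74 = -1.07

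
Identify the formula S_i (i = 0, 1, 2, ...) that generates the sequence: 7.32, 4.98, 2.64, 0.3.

Check differences: 4.98 - 7.32 = -2.34
2.64 - 4.98 = -2.34
Common difference d = -2.34.
First term a = 7.32.
Formula: S_i = 7.32 - 2.34*i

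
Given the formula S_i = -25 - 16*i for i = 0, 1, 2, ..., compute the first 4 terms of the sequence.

This is an arithmetic sequence.
i=0: S_0 = -25 + -16*0 = -25
i=1: S_1 = -25 + -16*1 = -41
i=2: S_2 = -25 + -16*2 = -57
i=3: S_3 = -25 + -16*3 = -73
The first 4 terms are: [-25, -41, -57, -73]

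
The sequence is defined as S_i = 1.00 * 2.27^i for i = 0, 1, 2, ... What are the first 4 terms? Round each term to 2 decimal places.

This is a geometric sequence.
i=0: S_0 = 1.0 * 2.27^0 = 1.0
i=1: S_1 = 1.0 * 2.27^1 = 2.27
i=2: S_2 = 1.0 * 2.27^2 ≈ 5.15
i=3: S_3 = 1.0 * 2.27^3 ≈ 11.7
The first 4 terms are: [1.0, 2.27, 5.15, 11.7]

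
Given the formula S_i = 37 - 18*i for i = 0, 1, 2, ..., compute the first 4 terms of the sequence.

This is an arithmetic sequence.
i=0: S_0 = 37 + -18*0 = 37
i=1: S_1 = 37 + -18*1 = 19
i=2: S_2 = 37 + -18*2 = 1
i=3: S_3 = 37 + -18*3 = -17
The first 4 terms are: [37, 19, 1, -17]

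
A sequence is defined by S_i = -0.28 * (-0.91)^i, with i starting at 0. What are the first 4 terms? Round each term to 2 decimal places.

This is a geometric sequence.
i=0: S_0 = -0.28 * (-0.91)^0 = -0.28
i=1: S_1 = -0.28 * (-0.91)^1 ≈ 0.25
i=2: S_2 = -0.28 * (-0.91)^2 ≈ -0.23
i=3: S_3 = -0.28 * (-0.91)^3 ≈ 0.21
The first 4 terms are: [-0.28, 0.25, -0.23, 0.21]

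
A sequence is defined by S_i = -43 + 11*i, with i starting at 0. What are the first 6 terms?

This is an arithmetic sequence.
i=0: S_0 = -43 + 11*0 = -43
i=1: S_1 = -43 + 11*1 = -32
i=2: S_2 = -43 + 11*2 = -21
i=3: S_3 = -43 + 11*3 = -10
i=4: S_4 = -43 + 11*4 = 1
i=5: S_5 = -43 + 11*5 = 12
The first 6 terms are: [-43, -32, -21, -10, 1, 12]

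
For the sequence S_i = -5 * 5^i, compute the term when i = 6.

S_6 = -5 * 5^6 = -5 * 15625 = -78125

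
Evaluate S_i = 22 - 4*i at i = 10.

S_10 = 22 + -4*10 = 22 + -40 = -18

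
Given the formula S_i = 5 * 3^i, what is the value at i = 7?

S_7 = 5 * 3^7 = 5 * 2187 = 10935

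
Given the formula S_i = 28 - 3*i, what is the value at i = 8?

S_8 = 28 + -3*8 = 28 + -24 = 4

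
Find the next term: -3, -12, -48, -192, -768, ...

Ratios: -12 / -3 = 4.0
This is a geometric sequence with common ratio r = 4.
Next term = -768 * 4 = -3072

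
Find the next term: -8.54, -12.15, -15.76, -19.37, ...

Differences: -12.15 - -8.54 = -3.61
This is an arithmetic sequence with common difference d = -3.61.
Next term = -19.37 + -3.61 = -22.98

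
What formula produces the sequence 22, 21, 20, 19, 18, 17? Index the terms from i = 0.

Check differences: 21 - 22 = -1
20 - 21 = -1
Common difference d = -1.
First term a = 22.
Formula: S_i = 22 - 1*i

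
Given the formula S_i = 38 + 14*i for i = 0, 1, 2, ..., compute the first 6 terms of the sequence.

This is an arithmetic sequence.
i=0: S_0 = 38 + 14*0 = 38
i=1: S_1 = 38 + 14*1 = 52
i=2: S_2 = 38 + 14*2 = 66
i=3: S_3 = 38 + 14*3 = 80
i=4: S_4 = 38 + 14*4 = 94
i=5: S_5 = 38 + 14*5 = 108
The first 6 terms are: [38, 52, 66, 80, 94, 108]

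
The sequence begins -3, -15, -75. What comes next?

Ratios: -15 / -3 = 5.0
This is a geometric sequence with common ratio r = 5.
Next term = -75 * 5 = -375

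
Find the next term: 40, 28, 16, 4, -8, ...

Differences: 28 - 40 = -12
This is an arithmetic sequence with common difference d = -12.
Next term = -8 + -12 = -20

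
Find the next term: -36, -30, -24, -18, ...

Differences: -30 - -36 = 6
This is an arithmetic sequence with common difference d = 6.
Next term = -18 + 6 = -12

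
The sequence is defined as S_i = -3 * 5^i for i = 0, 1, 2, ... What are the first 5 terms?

This is a geometric sequence.
i=0: S_0 = -3 * 5^0 = -3
i=1: S_1 = -3 * 5^1 = -15
i=2: S_2 = -3 * 5^2 = -75
i=3: S_3 = -3 * 5^3 = -375
i=4: S_4 = -3 * 5^4 = -1875
The first 5 terms are: [-3, -15, -75, -375, -1875]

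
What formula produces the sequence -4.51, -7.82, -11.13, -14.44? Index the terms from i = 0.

Check differences: -7.82 - -4.51 = -3.31
-11.13 - -7.82 = -3.31
Common difference d = -3.31.
First term a = -4.51.
Formula: S_i = -4.51 - 3.31*i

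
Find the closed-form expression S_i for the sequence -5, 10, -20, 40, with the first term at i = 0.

Check ratios: 10 / -5 = -2.0
Common ratio r = -2.
First term a = -5.
Formula: S_i = -5 * (-2)^i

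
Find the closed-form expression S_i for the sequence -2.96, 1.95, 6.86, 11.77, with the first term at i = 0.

Check differences: 1.95 - -2.96 = 4.91
6.86 - 1.95 = 4.91
Common difference d = 4.91.
First term a = -2.96.
Formula: S_i = -2.96 + 4.91*i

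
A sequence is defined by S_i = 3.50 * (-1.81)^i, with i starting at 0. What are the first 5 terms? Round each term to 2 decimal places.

This is a geometric sequence.
i=0: S_0 = 3.5 * (-1.81)^0 = 3.5
i=1: S_1 = 3.5 * (-1.81)^1 ≈ -6.34
i=2: S_2 = 3.5 * (-1.81)^2 ≈ 11.47
i=3: S_3 = 3.5 * (-1.81)^3 ≈ -20.75
i=4: S_4 = 3.5 * (-1.81)^4 ≈ 37.56
The first 5 terms are: [3.5, -6.34, 11.47, -20.75, 37.56]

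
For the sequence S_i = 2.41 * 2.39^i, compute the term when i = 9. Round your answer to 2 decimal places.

S_9 = 2.41 * 2.39^9 ≈ 2.41 * 2544.3749 ≈ 6131.94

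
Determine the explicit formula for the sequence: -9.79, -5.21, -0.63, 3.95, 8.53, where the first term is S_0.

Check differences: -5.21 - -9.79 = 4.58
-0.63 - -5.21 = 4.58
Common difference d = 4.58.
First term a = -9.79.
Formula: S_i = -9.79 + 4.58*i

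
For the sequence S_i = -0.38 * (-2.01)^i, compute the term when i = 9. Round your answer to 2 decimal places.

S_9 = -0.38 * (-2.01)^9 ≈ -0.38 * -535.5062 ≈ 203.49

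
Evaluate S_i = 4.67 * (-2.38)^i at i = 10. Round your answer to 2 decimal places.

S_10 = 4.67 * (-2.38)^10 ≈ 4.67 * 5831.3562 ≈ 27232.43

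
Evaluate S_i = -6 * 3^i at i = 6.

S_6 = -6 * 3^6 = -6 * 729 = -4374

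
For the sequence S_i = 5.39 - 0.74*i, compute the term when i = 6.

S_6 = 5.39 + -0.74*6 = 5.39 + -4.44 = 0.95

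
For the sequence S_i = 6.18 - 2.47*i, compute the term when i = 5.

S_5 = 6.18 + -2.47*5 = 6.18 + -12.35 = -6.17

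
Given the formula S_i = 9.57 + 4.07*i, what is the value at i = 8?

S_8 = 9.57 + 4.07*8 = 9.57 + 32.56 = 42.13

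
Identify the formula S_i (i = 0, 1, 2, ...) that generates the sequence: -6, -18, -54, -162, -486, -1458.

Check ratios: -18 / -6 = 3.0
Common ratio r = 3.
First term a = -6.
Formula: S_i = -6 * 3^i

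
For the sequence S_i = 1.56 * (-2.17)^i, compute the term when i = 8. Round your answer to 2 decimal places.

S_8 = 1.56 * (-2.17)^8 ≈ 1.56 * 491.6747 ≈ 767.01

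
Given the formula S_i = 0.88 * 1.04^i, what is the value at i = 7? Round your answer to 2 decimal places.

S_7 = 0.88 * 1.04^7 ≈ 0.88 * 1.3159 ≈ 1.16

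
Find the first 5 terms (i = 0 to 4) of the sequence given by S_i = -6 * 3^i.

This is a geometric sequence.
i=0: S_0 = -6 * 3^0 = -6
i=1: S_1 = -6 * 3^1 = -18
i=2: S_2 = -6 * 3^2 = -54
i=3: S_3 = -6 * 3^3 = -162
i=4: S_4 = -6 * 3^4 = -486
The first 5 terms are: [-6, -18, -54, -162, -486]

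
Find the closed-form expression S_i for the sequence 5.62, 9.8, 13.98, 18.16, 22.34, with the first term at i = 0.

Check differences: 9.8 - 5.62 = 4.18
13.98 - 9.8 = 4.18
Common difference d = 4.18.
First term a = 5.62.
Formula: S_i = 5.62 + 4.18*i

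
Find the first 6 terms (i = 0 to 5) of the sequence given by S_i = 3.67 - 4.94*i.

This is an arithmetic sequence.
i=0: S_0 = 3.67 + -4.94*0 = 3.67
i=1: S_1 = 3.67 + -4.94*1 = -1.27
i=2: S_2 = 3.67 + -4.94*2 = -6.21
i=3: S_3 = 3.67 + -4.94*3 = -11.15
i=4: S_4 = 3.67 + -4.94*4 = -16.09
i=5: S_5 = 3.67 + -4.94*5 = -21.03
The first 6 terms are: [3.67, -1.27, -6.21, -11.15, -16.09, -21.03]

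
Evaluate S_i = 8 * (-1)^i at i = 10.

S_10 = 8 * (-1)^10 = 8 * 1 = 8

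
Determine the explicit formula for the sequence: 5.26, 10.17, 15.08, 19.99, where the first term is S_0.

Check differences: 10.17 - 5.26 = 4.91
15.08 - 10.17 = 4.91
Common difference d = 4.91.
First term a = 5.26.
Formula: S_i = 5.26 + 4.91*i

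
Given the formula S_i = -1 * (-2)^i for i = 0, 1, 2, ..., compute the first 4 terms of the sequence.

This is a geometric sequence.
i=0: S_0 = -1 * (-2)^0 = -1
i=1: S_1 = -1 * (-2)^1 = 2
i=2: S_2 = -1 * (-2)^2 = -4
i=3: S_3 = -1 * (-2)^3 = 8
The first 4 terms are: [-1, 2, -4, 8]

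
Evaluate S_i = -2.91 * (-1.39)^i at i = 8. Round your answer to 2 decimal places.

S_8 = -2.91 * (-1.39)^8 ≈ -2.91 * 13.9354 ≈ -40.55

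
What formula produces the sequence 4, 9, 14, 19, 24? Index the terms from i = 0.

Check differences: 9 - 4 = 5
14 - 9 = 5
Common difference d = 5.
First term a = 4.
Formula: S_i = 4 + 5*i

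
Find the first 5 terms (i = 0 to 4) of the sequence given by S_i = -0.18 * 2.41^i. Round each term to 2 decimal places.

This is a geometric sequence.
i=0: S_0 = -0.18 * 2.41^0 = -0.18
i=1: S_1 = -0.18 * 2.41^1 ≈ -0.43
i=2: S_2 = -0.18 * 2.41^2 ≈ -1.05
i=3: S_3 = -0.18 * 2.41^3 ≈ -2.52
i=4: S_4 = -0.18 * 2.41^4 ≈ -6.07
The first 5 terms are: [-0.18, -0.43, -1.05, -2.52, -6.07]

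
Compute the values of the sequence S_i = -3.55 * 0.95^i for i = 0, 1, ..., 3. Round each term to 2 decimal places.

This is a geometric sequence.
i=0: S_0 = -3.55 * 0.95^0 = -3.55
i=1: S_1 = -3.55 * 0.95^1 ≈ -3.37
i=2: S_2 = -3.55 * 0.95^2 ≈ -3.2
i=3: S_3 = -3.55 * 0.95^3 ≈ -3.04
The first 4 terms are: [-3.55, -3.37, -3.2, -3.04]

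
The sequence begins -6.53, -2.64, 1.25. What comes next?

Differences: -2.64 - -6.53 = 3.89
This is an arithmetic sequence with common difference d = 3.89.
Next term = 1.25 + 3.89 = 5.14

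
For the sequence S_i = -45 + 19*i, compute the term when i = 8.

S_8 = -45 + 19*8 = -45 + 152 = 107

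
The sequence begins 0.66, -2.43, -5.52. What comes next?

Differences: -2.43 - 0.66 = -3.09
This is an arithmetic sequence with common difference d = -3.09.
Next term = -5.52 + -3.09 = -8.61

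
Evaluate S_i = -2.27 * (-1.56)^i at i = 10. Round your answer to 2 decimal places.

S_10 = -2.27 * (-1.56)^10 ≈ -2.27 * 85.3583 ≈ -193.76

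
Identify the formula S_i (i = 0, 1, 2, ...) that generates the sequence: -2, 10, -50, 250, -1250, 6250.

Check ratios: 10 / -2 = -5.0
Common ratio r = -5.
First term a = -2.
Formula: S_i = -2 * (-5)^i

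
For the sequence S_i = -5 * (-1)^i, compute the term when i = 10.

S_10 = -5 * (-1)^10 = -5 * 1 = -5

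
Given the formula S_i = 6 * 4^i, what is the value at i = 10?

S_10 = 6 * 4^10 = 6 * 1048576 = 6291456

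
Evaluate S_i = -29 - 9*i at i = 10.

S_10 = -29 + -9*10 = -29 + -90 = -119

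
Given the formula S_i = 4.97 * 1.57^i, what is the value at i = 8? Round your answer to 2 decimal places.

S_8 = 4.97 * 1.57^8 ≈ 4.97 * 36.9145 ≈ 183.47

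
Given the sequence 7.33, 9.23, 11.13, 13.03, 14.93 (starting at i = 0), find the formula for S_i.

Check differences: 9.23 - 7.33 = 1.9
11.13 - 9.23 = 1.9
Common difference d = 1.9.
First term a = 7.33.
Formula: S_i = 7.33 + 1.90*i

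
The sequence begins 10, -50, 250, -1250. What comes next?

Ratios: -50 / 10 = -5.0
This is a geometric sequence with common ratio r = -5.
Next term = -1250 * -5 = 6250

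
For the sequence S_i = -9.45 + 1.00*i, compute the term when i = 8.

S_8 = -9.45 + 1.0*8 = -9.45 + 8.0 = -1.45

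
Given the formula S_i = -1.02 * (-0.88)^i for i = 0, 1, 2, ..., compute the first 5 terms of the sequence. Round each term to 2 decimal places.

This is a geometric sequence.
i=0: S_0 = -1.02 * (-0.88)^0 = -1.02
i=1: S_1 = -1.02 * (-0.88)^1 ≈ 0.9
i=2: S_2 = -1.02 * (-0.88)^2 ≈ -0.79
i=3: S_3 = -1.02 * (-0.88)^3 ≈ 0.7
i=4: S_4 = -1.02 * (-0.88)^4 ≈ -0.61
The first 5 terms are: [-1.02, 0.9, -0.79, 0.7, -0.61]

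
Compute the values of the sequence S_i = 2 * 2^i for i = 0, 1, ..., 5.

This is a geometric sequence.
i=0: S_0 = 2 * 2^0 = 2
i=1: S_1 = 2 * 2^1 = 4
i=2: S_2 = 2 * 2^2 = 8
i=3: S_3 = 2 * 2^3 = 16
i=4: S_4 = 2 * 2^4 = 32
i=5: S_5 = 2 * 2^5 = 64
The first 6 terms are: [2, 4, 8, 16, 32, 64]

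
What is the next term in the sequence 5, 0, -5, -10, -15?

Differences: 0 - 5 = -5
This is an arithmetic sequence with common difference d = -5.
Next term = -15 + -5 = -20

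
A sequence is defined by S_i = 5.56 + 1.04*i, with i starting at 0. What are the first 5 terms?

This is an arithmetic sequence.
i=0: S_0 = 5.56 + 1.04*0 = 5.56
i=1: S_1 = 5.56 + 1.04*1 = 6.6
i=2: S_2 = 5.56 + 1.04*2 = 7.64
i=3: S_3 = 5.56 + 1.04*3 = 8.68
i=4: S_4 = 5.56 + 1.04*4 = 9.72
The first 5 terms are: [5.56, 6.6, 7.64, 8.68, 9.72]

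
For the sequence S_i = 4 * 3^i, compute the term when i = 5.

S_5 = 4 * 3^5 = 4 * 243 = 972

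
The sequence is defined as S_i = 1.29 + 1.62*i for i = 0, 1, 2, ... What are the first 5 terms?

This is an arithmetic sequence.
i=0: S_0 = 1.29 + 1.62*0 = 1.29
i=1: S_1 = 1.29 + 1.62*1 = 2.91
i=2: S_2 = 1.29 + 1.62*2 = 4.53
i=3: S_3 = 1.29 + 1.62*3 = 6.15
i=4: S_4 = 1.29 + 1.62*4 = 7.77
The first 5 terms are: [1.29, 2.91, 4.53, 6.15, 7.77]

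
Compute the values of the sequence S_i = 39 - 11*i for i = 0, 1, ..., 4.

This is an arithmetic sequence.
i=0: S_0 = 39 + -11*0 = 39
i=1: S_1 = 39 + -11*1 = 28
i=2: S_2 = 39 + -11*2 = 17
i=3: S_3 = 39 + -11*3 = 6
i=4: S_4 = 39 + -11*4 = -5
The first 5 terms are: [39, 28, 17, 6, -5]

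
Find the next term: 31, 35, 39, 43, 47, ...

Differences: 35 - 31 = 4
This is an arithmetic sequence with common difference d = 4.
Next term = 47 + 4 = 51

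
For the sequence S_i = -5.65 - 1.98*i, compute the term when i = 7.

S_7 = -5.65 + -1.98*7 = -5.65 + -13.86 = -19.51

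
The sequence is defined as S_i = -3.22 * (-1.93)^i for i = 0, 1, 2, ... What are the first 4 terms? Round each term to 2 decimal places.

This is a geometric sequence.
i=0: S_0 = -3.22 * (-1.93)^0 = -3.22
i=1: S_1 = -3.22 * (-1.93)^1 ≈ 6.21
i=2: S_2 = -3.22 * (-1.93)^2 ≈ -11.99
i=3: S_3 = -3.22 * (-1.93)^3 ≈ 23.15
The first 4 terms are: [-3.22, 6.21, -11.99, 23.15]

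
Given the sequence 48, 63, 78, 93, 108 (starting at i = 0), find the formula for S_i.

Check differences: 63 - 48 = 15
78 - 63 = 15
Common difference d = 15.
First term a = 48.
Formula: S_i = 48 + 15*i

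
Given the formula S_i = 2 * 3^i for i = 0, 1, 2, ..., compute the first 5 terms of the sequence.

This is a geometric sequence.
i=0: S_0 = 2 * 3^0 = 2
i=1: S_1 = 2 * 3^1 = 6
i=2: S_2 = 2 * 3^2 = 18
i=3: S_3 = 2 * 3^3 = 54
i=4: S_4 = 2 * 3^4 = 162
The first 5 terms are: [2, 6, 18, 54, 162]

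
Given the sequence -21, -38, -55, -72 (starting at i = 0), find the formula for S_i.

Check differences: -38 - -21 = -17
-55 - -38 = -17
Common difference d = -17.
First term a = -21.
Formula: S_i = -21 - 17*i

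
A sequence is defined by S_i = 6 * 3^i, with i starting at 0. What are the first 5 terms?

This is a geometric sequence.
i=0: S_0 = 6 * 3^0 = 6
i=1: S_1 = 6 * 3^1 = 18
i=2: S_2 = 6 * 3^2 = 54
i=3: S_3 = 6 * 3^3 = 162
i=4: S_4 = 6 * 3^4 = 486
The first 5 terms are: [6, 18, 54, 162, 486]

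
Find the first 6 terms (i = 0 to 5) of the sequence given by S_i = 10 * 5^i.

This is a geometric sequence.
i=0: S_0 = 10 * 5^0 = 10
i=1: S_1 = 10 * 5^1 = 50
i=2: S_2 = 10 * 5^2 = 250
i=3: S_3 = 10 * 5^3 = 1250
i=4: S_4 = 10 * 5^4 = 6250
i=5: S_5 = 10 * 5^5 = 31250
The first 6 terms are: [10, 50, 250, 1250, 6250, 31250]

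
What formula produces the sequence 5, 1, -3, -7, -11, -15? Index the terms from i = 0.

Check differences: 1 - 5 = -4
-3 - 1 = -4
Common difference d = -4.
First term a = 5.
Formula: S_i = 5 - 4*i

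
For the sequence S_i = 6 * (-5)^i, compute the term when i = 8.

S_8 = 6 * (-5)^8 = 6 * 390625 = 2343750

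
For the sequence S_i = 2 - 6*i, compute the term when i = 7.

S_7 = 2 + -6*7 = 2 + -42 = -40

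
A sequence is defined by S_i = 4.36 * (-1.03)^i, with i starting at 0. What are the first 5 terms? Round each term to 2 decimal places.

This is a geometric sequence.
i=0: S_0 = 4.36 * (-1.03)^0 = 4.36
i=1: S_1 = 4.36 * (-1.03)^1 ≈ -4.49
i=2: S_2 = 4.36 * (-1.03)^2 ≈ 4.63
i=3: S_3 = 4.36 * (-1.03)^3 ≈ -4.76
i=4: S_4 = 4.36 * (-1.03)^4 ≈ 4.91
The first 5 terms are: [4.36, -4.49, 4.63, -4.76, 4.91]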